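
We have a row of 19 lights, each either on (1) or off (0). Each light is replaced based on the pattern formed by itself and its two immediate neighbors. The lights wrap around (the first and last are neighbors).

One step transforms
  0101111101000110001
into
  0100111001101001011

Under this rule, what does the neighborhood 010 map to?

At position 1 the neighborhood is 010; the next row has 1 there.

1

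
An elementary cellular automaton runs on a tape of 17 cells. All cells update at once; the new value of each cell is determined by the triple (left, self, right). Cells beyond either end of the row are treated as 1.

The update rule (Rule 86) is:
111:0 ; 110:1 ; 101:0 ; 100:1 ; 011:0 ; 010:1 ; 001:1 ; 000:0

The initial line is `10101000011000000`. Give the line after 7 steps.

10101100101100001
10100111100110010
10111000111011110
10001101001000010
11010101111100110
01010100000111010
01010110001001010

01010110001001010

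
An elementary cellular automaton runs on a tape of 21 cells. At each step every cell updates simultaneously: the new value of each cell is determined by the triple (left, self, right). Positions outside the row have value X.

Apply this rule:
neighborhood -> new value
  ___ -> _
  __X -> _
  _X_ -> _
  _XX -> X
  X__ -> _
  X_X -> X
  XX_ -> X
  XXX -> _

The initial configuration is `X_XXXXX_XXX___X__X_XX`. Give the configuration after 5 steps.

step 1: XXX___XXX_X_______XX_
step 2: __X___X_XX________XXX
step 3: _______XXX________X__
step 4: _______X_X___________
step 5: ________X____________

________X____________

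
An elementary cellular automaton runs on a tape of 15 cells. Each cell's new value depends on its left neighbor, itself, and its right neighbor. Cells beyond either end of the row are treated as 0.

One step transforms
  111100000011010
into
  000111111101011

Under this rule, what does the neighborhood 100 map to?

1

At position 4 the neighborhood is 100; the next row has 1 there.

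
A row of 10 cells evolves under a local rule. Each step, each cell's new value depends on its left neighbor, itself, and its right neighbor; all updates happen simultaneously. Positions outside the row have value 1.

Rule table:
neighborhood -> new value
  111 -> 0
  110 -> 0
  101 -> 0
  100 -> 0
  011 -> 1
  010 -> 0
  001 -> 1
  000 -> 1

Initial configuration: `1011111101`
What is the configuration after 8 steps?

step 1: 0010000001
step 2: 0100111111
step 3: 0001100000
step 4: 0111001111
step 5: 0100011000
step 6: 0001110011
step 7: 0111000110
step 8: 0100011100

0100011100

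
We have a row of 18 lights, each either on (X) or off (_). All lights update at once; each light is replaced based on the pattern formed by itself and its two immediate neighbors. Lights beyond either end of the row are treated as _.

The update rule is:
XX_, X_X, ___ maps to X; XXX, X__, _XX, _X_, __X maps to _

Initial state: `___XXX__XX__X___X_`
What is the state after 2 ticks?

_X_X___X___XX___XX

XX___X___X____X___
_X_X___X___XX___XX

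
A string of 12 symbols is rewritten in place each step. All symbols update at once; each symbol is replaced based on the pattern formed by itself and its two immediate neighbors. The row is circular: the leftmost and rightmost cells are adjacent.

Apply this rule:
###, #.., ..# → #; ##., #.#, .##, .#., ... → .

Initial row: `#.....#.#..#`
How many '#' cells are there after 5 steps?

4

.#...#...##.
#.#.#.#.#..#
.........##.
........#..#
#......#.##.
count of #: 4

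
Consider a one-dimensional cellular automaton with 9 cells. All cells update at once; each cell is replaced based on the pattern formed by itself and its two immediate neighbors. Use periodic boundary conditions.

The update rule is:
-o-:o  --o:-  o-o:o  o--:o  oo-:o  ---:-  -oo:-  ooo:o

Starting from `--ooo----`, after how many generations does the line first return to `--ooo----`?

---ooo---
----ooo--
-----ooo-
------ooo
o------oo
oo------o
ooo------
-ooo-----
--ooo----

9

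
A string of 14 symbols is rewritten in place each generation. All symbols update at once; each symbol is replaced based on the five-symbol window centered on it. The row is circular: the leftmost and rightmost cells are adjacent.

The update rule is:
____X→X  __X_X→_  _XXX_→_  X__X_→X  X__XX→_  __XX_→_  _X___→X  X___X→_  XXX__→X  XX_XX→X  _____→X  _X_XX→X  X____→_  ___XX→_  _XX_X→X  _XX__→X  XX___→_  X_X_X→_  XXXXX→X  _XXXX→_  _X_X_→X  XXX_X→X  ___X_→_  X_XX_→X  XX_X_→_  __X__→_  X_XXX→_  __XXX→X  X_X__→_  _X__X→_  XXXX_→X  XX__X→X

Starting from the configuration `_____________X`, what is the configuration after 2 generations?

_X__XXXXXXXXXX

generation 1: X_XXXXXXXXXX__
generation 2: _X__XXXXXXXXXX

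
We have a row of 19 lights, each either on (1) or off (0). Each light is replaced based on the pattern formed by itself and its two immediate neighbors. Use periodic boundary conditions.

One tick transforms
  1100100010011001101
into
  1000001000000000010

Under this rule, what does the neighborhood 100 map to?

0

At position 2 the neighborhood is 100; the next row has 0 there.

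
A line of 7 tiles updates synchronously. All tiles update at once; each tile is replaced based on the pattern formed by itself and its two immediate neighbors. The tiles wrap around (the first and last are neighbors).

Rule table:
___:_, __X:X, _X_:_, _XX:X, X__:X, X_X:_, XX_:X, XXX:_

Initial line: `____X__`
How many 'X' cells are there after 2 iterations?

2

iteration 1: ___X_X_
iteration 2: __X___X
count of X: 2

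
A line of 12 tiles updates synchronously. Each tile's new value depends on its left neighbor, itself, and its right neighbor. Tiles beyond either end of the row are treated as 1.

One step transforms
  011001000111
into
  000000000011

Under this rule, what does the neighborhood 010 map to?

At position 5 the neighborhood is 010; the next row has 0 there.

0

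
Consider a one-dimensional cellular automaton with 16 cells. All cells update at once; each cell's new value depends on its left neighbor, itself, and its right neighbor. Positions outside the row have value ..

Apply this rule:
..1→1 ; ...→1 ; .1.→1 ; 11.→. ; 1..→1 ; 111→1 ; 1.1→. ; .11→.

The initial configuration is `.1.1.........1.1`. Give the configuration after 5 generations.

1..111.111.11111

generation 1: 11.11111111111.1
generation 2: ....111111111..1
generation 3: 1111.1111111.111
generation 4: .11...11111...1.
generation 5: 1..111.111.11111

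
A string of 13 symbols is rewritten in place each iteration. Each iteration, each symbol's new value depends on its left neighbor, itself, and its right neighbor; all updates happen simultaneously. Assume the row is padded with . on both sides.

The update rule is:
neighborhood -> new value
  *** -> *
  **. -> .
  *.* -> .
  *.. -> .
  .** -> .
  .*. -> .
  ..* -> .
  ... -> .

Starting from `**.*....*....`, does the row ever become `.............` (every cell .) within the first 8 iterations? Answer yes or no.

.............
all cells are . at iteration 1

yes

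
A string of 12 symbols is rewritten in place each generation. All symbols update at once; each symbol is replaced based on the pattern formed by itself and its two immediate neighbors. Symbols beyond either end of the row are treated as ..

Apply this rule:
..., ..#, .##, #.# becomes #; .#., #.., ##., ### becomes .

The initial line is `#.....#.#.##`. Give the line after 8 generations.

generation 1: ..####.#.##.
generation 2: ###...#.##..
generation 3: #...##.##..#
generation 4: ..###.##..#.
generation 5: ###..##..#..
generation 6: #...##..#..#
generation 7: ..###..#..#.
generation 8: ###...#..#..

###...#..#..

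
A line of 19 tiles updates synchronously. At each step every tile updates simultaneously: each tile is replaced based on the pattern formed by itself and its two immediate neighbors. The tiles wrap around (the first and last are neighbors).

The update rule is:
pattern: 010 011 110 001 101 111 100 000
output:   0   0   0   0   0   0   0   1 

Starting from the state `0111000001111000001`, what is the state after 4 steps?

1111000001111000001

step 1: 0000011100000011100
step 2: 1111000001111000001
step 3: 0000011100000011100  (repeats step 1; period 2)
step 4: 1111000001111000001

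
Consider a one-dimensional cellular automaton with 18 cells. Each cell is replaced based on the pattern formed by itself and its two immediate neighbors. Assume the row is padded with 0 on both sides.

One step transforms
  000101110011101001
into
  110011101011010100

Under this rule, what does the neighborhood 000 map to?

1

At position 0 the neighborhood is 000; the next row has 1 there.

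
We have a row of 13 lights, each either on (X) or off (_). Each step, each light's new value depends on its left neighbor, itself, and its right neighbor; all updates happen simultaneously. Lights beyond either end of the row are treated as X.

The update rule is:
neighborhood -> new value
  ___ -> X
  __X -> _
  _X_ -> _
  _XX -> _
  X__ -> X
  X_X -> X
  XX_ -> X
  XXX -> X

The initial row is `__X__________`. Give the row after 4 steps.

X__XXXXXXXXX_
XX__XXXXXXXXX
XXX__XXXXXXXX
XXXX__XXXXXXX

XXXX__XXXXXXX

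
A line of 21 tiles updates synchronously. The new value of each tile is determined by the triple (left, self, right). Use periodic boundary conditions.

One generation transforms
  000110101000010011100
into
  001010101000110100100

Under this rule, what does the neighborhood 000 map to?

At position 0 the neighborhood is 000; the next row has 0 there.

0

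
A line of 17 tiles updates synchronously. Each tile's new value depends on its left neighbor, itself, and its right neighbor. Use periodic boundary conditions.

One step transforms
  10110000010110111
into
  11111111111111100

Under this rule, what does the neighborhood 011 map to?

At position 2 the neighborhood is 011; the next row has 1 there.

1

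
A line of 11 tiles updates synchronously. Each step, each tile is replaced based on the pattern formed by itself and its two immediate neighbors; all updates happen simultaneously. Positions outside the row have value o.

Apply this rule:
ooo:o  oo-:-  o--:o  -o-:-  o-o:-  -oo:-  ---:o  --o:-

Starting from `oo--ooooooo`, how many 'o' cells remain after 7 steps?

4

o-o--oooooo
---o--ooooo
oo--o--oooo
o-o--o--ooo
---o--o--oo
oo--o--o--o
o-o--o--o--
count of o: 4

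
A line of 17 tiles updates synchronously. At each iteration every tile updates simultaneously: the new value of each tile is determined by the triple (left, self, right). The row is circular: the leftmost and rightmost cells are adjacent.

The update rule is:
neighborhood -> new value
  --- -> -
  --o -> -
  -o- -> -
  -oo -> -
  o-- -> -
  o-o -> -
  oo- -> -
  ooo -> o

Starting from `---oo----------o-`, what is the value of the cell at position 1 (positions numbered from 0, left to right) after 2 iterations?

-

-----------------
-----------------
position 1 holds -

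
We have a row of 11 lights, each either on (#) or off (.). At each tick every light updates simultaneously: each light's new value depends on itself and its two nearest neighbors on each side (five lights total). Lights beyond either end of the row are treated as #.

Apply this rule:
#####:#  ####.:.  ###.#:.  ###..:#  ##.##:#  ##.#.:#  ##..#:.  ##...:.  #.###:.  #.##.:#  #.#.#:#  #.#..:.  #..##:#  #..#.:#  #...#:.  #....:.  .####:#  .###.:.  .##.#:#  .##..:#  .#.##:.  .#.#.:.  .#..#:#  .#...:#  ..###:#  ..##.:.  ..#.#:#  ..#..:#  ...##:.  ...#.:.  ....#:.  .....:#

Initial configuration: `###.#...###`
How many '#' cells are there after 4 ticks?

7

#..#.#..###
#.##..#####
.###.######
#...#.#####
count of #: 7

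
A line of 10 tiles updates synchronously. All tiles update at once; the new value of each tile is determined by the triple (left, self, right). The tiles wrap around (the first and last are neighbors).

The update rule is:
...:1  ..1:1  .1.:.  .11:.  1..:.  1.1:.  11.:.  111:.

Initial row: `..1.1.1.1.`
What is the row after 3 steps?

.11.......

step 1: 11........
step 2: ...1111111
step 3: .11.......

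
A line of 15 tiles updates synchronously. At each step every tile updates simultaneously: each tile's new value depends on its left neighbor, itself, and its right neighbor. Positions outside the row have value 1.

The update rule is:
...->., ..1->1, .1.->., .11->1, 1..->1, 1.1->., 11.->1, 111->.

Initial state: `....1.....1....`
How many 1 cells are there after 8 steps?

10

1..1.1...1.1..1
111...1.1...111
..11.1...1.11..
1111..1.1..1111
...111...111...
1.11.11.11.11.1
1.11.11.11.11.1  (fixed point — unchanged through step 8)
count of 1: 10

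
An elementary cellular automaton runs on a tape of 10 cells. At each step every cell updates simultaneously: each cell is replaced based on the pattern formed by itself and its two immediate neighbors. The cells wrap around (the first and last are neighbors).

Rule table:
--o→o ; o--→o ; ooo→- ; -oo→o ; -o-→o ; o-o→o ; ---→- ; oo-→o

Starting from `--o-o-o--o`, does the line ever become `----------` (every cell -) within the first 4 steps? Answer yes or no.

step 1: oooooooooo
step 2: ----------
all cells are - at step 2

yes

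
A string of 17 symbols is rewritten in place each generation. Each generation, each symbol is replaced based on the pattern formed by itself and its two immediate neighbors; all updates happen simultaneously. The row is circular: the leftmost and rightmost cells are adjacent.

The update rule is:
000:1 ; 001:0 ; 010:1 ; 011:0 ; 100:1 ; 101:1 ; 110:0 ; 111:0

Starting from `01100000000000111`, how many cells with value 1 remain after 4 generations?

10011111111110000
11000000000001110
00111111111100001
10000000000011101
count of 1: 5

5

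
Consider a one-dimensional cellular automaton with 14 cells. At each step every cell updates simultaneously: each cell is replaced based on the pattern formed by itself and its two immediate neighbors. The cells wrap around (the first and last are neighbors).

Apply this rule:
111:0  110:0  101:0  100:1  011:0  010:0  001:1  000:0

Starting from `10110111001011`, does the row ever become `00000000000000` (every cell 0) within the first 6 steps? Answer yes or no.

no

00000000110000
00000001001000
00000010110100
00000100000010
00001010000101
10010001001000
step 6 is 10010001001000, still not uniform 0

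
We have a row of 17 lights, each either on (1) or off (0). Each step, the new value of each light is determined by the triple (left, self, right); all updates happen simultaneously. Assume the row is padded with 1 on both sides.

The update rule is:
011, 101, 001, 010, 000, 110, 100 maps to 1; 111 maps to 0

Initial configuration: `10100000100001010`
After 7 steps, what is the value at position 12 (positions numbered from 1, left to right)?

1

11111111111111111
00000000000000000
11111111111111111  (repeats step 1; period 2)
step 7: 11111111111111111
position 12 holds 1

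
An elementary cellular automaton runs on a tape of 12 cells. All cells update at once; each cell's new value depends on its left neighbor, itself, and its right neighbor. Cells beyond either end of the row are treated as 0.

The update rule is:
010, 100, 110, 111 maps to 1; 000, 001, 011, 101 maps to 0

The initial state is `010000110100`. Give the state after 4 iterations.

011000010110
001100010011
000110011001
000011001101

000011001101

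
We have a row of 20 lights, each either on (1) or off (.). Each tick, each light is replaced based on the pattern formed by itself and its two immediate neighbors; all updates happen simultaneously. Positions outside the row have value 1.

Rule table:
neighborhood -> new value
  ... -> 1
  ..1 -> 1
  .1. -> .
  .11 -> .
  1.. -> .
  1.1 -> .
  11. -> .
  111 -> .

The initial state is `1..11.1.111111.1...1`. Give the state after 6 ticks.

.111..1111111111111.

..1..............11.
.1..1111111111111...
...1..............11
.11..1111111111111..
....1..............1
.111..1111111111111.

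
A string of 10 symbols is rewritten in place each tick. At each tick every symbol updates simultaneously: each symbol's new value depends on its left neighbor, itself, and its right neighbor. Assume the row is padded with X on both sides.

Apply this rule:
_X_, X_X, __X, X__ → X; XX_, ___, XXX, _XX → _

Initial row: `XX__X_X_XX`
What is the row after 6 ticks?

X__X__X__X

__XXXXXX__
XX______XX
__X____X__
XXXX__XXXX
____XX____
X__X__X__X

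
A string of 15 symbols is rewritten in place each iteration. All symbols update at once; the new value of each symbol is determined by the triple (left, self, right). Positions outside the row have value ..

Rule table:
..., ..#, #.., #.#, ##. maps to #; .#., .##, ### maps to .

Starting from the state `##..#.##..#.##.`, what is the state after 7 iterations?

.#.#.##.##.##.#

.###.#.###.#.##
#..##.#..##.#.#
.##.##.##.##.#.
#.##.##.##.##.#
.#.##.##.##.##.
#.#.##.##.##.##
.#.#.##.##.##.#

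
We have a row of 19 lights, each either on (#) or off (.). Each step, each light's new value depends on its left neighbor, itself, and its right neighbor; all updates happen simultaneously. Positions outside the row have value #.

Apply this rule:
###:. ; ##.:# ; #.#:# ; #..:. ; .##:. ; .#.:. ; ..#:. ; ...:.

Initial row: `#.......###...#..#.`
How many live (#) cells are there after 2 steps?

1

#.........#.......#
#..................
count of #: 1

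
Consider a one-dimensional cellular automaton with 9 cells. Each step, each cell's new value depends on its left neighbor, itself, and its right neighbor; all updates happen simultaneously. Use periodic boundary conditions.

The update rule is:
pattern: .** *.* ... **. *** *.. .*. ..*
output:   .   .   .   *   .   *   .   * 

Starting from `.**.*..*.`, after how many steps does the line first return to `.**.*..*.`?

*.*..**.*
*..**.*..
.**.*..**
..*..**.*
**.**.*..
.*..*..**
..**.**.*
**.*..*..
.*..**.**
..**.*..*
**.*..**.
.*..**.*.
*.**.*..*
*..*..**.
.**.**.*.
*.*..*..*
*..**.**.
.**.*..*.

18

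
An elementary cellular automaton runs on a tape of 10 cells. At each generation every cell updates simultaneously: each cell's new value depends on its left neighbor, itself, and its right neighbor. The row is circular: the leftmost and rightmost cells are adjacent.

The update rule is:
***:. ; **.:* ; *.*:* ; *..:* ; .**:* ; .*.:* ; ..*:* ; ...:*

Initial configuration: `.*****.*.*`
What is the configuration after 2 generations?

.*****....

**...*****
.*****....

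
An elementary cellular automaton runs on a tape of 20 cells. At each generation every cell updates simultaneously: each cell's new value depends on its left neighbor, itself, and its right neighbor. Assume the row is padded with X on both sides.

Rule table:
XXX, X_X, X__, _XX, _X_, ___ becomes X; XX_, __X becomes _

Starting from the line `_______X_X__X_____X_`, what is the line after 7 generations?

_XXXX_XXXXX_XXXXXXXX

XXXXXX_XXXX_XXXXX_XX
XXXXX_XXXX_XXXXX_XXX
XXXX_XXXX_XXXXX_XXXX
XXX_XXXX_XXXXX_XXXXX
XX_XXXX_XXXXX_XXXXXX
X_XXXX_XXXXX_XXXXXXX
_XXXX_XXXXX_XXXXXXXX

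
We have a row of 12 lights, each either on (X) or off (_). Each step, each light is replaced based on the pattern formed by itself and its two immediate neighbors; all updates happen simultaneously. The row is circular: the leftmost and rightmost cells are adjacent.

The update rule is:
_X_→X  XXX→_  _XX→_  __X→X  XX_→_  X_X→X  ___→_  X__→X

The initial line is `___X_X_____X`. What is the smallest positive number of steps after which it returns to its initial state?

4

X_XXXXX___XX
_X_____X_X__
XXX___XXXXX_
___X_X_____X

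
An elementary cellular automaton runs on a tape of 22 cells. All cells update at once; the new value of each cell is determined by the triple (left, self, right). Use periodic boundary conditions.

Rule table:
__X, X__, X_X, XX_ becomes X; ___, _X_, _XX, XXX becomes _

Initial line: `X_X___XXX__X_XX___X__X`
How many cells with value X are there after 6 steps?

14

XX_X_X__XXX_X_XX_X_XX_
_XX_X_XX__XX_X_XX_X_XX
X_XX_X_XXX_XX_X_XX_X_X
XX_XX_X__XX_XX_X_XX_X_
_XX_XX_XX_XX_XX_X_XX_X
X_XX_XX_XX_XX_XX_X_XX_
count of X: 14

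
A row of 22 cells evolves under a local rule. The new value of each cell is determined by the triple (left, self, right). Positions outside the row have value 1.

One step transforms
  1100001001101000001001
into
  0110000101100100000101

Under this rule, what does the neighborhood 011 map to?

1

At position 9 the neighborhood is 011; the next row has 1 there.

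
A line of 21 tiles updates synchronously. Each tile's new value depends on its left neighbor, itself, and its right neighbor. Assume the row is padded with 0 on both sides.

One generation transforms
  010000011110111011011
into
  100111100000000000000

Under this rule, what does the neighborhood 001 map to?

At position 0 the neighborhood is 001; the next row has 1 there.

1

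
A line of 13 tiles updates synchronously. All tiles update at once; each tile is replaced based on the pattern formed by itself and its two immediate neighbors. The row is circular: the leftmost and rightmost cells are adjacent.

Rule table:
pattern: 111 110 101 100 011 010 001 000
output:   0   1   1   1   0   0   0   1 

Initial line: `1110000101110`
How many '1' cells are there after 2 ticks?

0011110010011
1000011001001
count of 1: 5

5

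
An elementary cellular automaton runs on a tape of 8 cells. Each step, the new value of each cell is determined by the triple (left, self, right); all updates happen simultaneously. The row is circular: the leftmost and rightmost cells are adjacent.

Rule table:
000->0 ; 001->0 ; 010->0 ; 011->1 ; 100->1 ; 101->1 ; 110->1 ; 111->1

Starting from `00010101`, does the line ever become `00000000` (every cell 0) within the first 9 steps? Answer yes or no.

10001010
01000101
10100010
01010001
10101000
01010100
00101010
00010101  (repeats step 0; period 8)
step 9: 10001010
step 9 is 10001010, still not uniform 0

no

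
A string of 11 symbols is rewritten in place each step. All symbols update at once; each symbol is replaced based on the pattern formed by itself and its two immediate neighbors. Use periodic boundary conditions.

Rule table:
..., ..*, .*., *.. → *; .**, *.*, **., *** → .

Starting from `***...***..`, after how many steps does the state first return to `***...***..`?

step 1: ...***...**
step 2: ***...***..

2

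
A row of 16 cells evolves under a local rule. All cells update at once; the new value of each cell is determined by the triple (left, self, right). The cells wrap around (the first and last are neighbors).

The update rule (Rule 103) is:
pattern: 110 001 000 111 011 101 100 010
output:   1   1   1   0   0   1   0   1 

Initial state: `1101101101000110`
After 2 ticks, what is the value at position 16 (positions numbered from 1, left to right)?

1

0110110111011011
1011011001101101
position 16 holds 1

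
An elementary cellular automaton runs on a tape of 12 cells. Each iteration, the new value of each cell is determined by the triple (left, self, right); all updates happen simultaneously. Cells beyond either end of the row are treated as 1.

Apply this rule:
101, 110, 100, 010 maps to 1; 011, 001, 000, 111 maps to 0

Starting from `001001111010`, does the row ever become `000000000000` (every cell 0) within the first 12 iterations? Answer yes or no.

no

iteration 1: 101100001111
iteration 2: 110110000000
iteration 3: 011011000000
iteration 4: 101101100000
iteration 5: 110110110000
iteration 6: 011011011000
iteration 7: 101101101100
iteration 8: 110110110110
iteration 9: 011011011011
iteration 10: 101101101100  (repeats iteration 7; period 3)
iteration 12: 011011011011
iteration 12 is 011011011011, still not uniform 0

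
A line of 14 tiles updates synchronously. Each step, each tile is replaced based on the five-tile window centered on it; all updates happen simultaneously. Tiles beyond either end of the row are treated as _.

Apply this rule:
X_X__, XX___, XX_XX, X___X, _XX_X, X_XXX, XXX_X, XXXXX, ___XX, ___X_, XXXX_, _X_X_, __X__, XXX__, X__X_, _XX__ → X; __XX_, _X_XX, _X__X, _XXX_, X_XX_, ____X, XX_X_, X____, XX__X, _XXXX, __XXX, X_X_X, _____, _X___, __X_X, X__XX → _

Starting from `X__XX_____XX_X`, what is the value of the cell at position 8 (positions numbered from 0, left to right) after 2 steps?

step 1: X___XX___X_X_X
step 2: X_XX_XXXX_X_XX
position 8 holds X

X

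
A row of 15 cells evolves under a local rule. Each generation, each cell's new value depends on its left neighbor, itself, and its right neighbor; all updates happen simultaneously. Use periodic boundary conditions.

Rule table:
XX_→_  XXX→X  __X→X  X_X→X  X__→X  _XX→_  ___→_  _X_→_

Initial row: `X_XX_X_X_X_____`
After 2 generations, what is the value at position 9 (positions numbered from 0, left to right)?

X

_X__X_X_X_X___X
X_XX_X_X_X_X_X_
position 9 holds X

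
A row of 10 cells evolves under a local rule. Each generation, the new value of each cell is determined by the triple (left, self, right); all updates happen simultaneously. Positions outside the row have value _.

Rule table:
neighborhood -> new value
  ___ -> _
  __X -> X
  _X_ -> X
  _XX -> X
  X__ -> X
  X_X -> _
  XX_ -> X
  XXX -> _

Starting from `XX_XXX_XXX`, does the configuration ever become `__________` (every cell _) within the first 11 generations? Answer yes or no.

generation 1: XX_X_X_X_X
generation 2: XX_X_X_X_X  (fixed point — unchanged through generation 11)
generation 11 is XX_X_X_X_X, still not uniform _

no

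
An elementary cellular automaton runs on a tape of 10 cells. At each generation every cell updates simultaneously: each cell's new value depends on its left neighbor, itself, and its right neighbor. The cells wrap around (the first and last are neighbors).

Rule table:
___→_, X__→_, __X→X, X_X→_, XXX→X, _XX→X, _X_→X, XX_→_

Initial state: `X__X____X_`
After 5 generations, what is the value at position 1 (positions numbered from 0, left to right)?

X_XX___XX_
X_X___XX__
X_X__XX__X
__X_XX__XX
_XX_X__XX_
position 1 holds X

X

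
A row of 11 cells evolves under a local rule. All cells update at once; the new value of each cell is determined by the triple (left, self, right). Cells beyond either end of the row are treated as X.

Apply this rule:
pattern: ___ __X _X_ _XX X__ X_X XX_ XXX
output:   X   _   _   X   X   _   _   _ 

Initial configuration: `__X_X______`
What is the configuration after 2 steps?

step 1: X____XXXXX_
step 2: _XXX_X_____

_XXX_X_____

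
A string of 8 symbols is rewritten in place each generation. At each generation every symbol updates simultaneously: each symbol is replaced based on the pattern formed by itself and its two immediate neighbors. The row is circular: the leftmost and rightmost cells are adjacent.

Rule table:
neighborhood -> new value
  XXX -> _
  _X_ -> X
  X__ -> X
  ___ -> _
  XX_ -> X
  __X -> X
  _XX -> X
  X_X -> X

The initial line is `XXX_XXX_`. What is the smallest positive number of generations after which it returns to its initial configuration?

X_XXX_XX
XXX_XXX_

2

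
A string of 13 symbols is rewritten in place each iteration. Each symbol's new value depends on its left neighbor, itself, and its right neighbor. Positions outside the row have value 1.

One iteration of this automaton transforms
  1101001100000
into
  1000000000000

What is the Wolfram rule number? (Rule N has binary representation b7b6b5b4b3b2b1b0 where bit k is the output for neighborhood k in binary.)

position 0: 111 → 1  (bit 7 = 1)
position 1: 110 → 0  (bit 6 = 0)
position 2: 101 → 0  (bit 5 = 0)
position 4: 100 → 0  (bit 4 = 0)
position 6: 011 → 0  (bit 3 = 0)
position 3: 010 → 0  (bit 2 = 0)
position 5: 001 → 0  (bit 1 = 0)
position 9: 000 → 0  (bit 0 = 0)
bits b7..b0 = 10000000 = 128

128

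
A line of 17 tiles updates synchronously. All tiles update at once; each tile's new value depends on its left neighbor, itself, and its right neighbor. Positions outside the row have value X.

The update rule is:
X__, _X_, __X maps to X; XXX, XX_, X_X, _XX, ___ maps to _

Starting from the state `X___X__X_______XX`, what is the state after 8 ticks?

_X_____XXX___XX__

_X_XXXXXX_____X__
_X_______X___XXXX
_XX_____XXX_X____
___X___X____XX__X
X_XXX_XXX__X__XX_
_________XXXXX___
X_______X_____X_X
_X_____XXX___XX__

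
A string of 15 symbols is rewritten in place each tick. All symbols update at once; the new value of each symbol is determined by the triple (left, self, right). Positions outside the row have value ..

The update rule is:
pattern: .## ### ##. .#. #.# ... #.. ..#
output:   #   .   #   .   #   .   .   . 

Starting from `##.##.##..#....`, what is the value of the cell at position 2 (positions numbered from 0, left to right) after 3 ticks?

.

########.......
#......#.......
...............
position 2 holds .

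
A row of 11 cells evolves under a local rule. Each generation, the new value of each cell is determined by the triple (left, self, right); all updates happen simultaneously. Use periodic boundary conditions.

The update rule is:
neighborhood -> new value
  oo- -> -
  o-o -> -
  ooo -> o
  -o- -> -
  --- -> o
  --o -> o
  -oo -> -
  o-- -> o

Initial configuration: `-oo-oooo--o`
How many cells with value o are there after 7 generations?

-----oo-oo-
ooooo-----o
oooo-ooooo-
-oo---ooo--
o--ooo-o-oo
-oo-o-----o
-----ooooo-
count of o: 5

5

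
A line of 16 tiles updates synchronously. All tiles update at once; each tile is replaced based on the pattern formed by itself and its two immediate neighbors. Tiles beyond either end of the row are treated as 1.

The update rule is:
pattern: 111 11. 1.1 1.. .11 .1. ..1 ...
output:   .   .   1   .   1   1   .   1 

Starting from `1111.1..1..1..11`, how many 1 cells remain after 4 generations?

9

....11..1..1..1.
.11.1...1..1..11
11.11.1.1..1..1.
..11.1111..1..11
count of 1: 9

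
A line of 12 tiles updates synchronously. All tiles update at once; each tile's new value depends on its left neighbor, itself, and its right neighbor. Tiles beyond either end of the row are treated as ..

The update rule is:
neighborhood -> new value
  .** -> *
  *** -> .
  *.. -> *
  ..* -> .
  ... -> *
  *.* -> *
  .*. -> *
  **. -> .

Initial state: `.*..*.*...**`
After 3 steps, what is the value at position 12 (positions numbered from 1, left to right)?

.

.**.*****.*.
.*.**....***
.***.***.*..
position 12 holds .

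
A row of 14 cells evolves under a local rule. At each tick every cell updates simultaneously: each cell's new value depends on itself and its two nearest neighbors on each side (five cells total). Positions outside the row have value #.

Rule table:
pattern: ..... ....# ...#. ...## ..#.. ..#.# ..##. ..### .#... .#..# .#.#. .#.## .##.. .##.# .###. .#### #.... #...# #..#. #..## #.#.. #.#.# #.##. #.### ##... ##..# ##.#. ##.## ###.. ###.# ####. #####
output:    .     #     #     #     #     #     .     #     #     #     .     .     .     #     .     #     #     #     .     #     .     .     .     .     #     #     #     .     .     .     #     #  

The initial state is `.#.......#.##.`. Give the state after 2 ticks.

....####..#.#.

#.##...###..#.
....####..#.#.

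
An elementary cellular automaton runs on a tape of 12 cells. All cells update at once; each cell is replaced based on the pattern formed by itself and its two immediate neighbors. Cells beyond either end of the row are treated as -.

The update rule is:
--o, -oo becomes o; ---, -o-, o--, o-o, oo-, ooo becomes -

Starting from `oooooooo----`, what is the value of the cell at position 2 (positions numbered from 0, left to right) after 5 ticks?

-

o-----------
------------
------------  (fixed point — unchanged through tick 5)
position 2 holds -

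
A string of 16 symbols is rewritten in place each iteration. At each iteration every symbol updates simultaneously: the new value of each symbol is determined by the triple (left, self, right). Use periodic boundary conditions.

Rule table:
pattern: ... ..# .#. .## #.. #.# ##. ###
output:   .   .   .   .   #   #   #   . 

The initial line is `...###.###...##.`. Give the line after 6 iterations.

iteration 1: .....##..##...##
iteration 2: #.....##..##...#
iteration 3: ##.....##..##...
iteration 4: .##.....##..##..
iteration 5: ..##.....##..##.
iteration 6: ...##.....##..##

...##.....##..##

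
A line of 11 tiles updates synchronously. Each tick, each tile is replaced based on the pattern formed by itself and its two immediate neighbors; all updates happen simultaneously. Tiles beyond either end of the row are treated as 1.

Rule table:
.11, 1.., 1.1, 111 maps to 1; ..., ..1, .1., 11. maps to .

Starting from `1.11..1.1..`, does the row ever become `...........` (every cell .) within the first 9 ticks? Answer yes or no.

no

.11.1..1.1.
11.1.1..1.1
1.1.1.1..11
.1.1.1.1.11
1.1.1.1.111
.1.1.1.1111
1.1.1.11111
.1.1.111111
1.1.1111111
tick 9 is 1.1.1111111, still not uniform .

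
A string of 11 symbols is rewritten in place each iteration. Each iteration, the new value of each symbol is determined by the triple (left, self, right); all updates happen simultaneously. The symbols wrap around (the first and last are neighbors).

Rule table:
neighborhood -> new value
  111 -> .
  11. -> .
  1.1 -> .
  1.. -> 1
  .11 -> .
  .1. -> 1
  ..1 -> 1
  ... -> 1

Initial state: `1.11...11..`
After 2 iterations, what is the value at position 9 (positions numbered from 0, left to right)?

.

1...111..11
.111...11..
position 9 holds .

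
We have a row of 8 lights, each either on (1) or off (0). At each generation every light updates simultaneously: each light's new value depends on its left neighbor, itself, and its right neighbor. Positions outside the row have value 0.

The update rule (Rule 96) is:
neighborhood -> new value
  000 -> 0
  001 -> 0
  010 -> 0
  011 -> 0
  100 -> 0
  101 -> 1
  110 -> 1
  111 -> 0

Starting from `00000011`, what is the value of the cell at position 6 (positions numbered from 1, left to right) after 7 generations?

00000001
00000000
00000000  (fixed point — unchanged through generation 7)
position 6 holds 0

0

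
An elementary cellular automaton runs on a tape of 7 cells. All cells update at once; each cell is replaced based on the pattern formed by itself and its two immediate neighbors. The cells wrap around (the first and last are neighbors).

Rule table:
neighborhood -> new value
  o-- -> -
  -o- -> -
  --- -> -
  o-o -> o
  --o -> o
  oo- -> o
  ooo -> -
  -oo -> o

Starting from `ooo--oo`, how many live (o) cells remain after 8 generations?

--o-oo-
-o-ooo-
o-oo-o-
-oooo-o
oo--oo-
oo-oooo
-ooo---
oo-o---
count of o: 3

3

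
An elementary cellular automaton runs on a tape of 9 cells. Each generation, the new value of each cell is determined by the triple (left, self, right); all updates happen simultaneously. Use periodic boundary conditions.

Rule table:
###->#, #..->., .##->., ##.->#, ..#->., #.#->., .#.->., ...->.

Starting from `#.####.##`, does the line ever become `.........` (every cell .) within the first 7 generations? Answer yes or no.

yes

#..###..#
#...##...
.....#...
.........
all cells are . at generation 4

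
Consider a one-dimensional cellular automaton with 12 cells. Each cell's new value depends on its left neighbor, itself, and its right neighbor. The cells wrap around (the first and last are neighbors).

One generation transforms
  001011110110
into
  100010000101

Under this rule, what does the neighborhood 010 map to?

0

At position 2 the neighborhood is 010; the next row has 0 there.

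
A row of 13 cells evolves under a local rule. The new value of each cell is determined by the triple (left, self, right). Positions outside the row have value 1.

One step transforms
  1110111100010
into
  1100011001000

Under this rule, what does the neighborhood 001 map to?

0

At position 10 the neighborhood is 001; the next row has 0 there.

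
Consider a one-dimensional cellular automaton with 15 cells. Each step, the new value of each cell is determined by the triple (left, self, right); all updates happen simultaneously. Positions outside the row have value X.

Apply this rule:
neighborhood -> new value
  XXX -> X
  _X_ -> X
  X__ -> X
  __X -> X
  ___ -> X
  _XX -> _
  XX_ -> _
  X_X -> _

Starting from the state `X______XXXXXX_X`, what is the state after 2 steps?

__XXXX___XX_XXX

step 1: _XXXXXX_XXXX___
step 2: __XXXX___XX_XXX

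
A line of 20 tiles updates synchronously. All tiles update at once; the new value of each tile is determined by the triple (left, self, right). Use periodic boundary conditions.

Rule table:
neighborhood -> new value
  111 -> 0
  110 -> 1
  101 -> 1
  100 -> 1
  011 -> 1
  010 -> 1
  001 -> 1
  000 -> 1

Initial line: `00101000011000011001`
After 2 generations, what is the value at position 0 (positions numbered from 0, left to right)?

generation 1: 11111111111111111111
generation 2: 00000000000000000000
position 0 holds 0

0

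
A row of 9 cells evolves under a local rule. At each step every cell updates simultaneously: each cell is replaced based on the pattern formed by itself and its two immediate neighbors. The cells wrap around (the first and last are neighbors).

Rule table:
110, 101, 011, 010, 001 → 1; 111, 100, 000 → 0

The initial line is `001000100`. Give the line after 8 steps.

100010001

011001100
111011100
101110101
111011111
001110000
011010000
111110000
100010001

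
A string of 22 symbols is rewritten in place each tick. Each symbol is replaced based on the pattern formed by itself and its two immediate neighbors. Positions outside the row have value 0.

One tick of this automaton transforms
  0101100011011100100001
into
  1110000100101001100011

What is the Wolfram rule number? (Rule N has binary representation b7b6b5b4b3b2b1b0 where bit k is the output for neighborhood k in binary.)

166

position 12: 111 → 1  (bit 7 = 1)
position 4: 110 → 0  (bit 6 = 0)
position 2: 101 → 1  (bit 5 = 1)
position 5: 100 → 0  (bit 4 = 0)
position 3: 011 → 0  (bit 3 = 0)
position 1: 010 → 1  (bit 2 = 1)
position 0: 001 → 1  (bit 1 = 1)
position 6: 000 → 0  (bit 0 = 0)
bits b7..b0 = 10100110 = 166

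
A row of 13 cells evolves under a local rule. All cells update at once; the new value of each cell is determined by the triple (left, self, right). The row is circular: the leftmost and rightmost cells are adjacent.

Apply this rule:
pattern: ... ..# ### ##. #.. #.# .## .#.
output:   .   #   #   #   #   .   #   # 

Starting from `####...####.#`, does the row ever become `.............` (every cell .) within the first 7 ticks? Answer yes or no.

no

#####.#####.#
#####.#####.#  (fixed point — unchanged through tick 7)
tick 7 is #####.#####.#, still not uniform .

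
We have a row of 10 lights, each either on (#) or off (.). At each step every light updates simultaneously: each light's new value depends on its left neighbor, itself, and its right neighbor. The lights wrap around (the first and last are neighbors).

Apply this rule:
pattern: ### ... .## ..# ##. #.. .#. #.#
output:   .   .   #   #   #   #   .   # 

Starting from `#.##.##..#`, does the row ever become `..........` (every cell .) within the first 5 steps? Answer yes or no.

yes

step 1: ##########
step 2: ..........
all cells are . at step 2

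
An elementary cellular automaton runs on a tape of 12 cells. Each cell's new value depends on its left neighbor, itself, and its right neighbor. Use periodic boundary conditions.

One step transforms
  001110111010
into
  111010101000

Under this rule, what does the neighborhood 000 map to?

1

At position 0 the neighborhood is 000; the next row has 1 there.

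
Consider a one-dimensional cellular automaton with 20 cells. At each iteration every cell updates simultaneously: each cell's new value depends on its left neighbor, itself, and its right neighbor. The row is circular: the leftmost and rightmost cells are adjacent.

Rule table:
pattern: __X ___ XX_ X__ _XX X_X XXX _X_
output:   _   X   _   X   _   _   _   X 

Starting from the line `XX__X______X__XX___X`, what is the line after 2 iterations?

__X_XXXXXX_XX___XX__
X_X__________XX___XX

X_X__________XX___XX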